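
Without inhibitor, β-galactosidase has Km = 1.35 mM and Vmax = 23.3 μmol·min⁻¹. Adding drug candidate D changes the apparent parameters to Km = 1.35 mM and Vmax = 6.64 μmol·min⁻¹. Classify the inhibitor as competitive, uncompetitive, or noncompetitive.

Vmax decreases (23.3 → 6.64 μmol·min⁻¹) while Km is unchanged — pure noncompetitive inhibition.

noncompetitive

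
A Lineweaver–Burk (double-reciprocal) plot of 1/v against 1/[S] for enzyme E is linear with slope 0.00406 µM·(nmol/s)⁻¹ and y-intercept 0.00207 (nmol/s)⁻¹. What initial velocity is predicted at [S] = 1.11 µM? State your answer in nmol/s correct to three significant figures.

175 nmol/s

The y-intercept is 1/Vmax, so Vmax = 1/0.00207 = 483 nmol/s.
The slope is Km/Vmax, so Km = 0.00406 × 483 = 1.96 µM.
Then v = 483 × 1.11/(1.96 + 1.11) = 175 nmol/s.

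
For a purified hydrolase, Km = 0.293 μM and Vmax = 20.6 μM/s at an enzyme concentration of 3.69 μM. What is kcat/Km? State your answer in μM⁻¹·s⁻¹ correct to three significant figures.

19.1 μM⁻¹·s⁻¹

kcat = Vmax/[E]total = 20.6/3.69 = 5.58 s⁻¹.
kcat/Km = 5.58/0.293 = 19.1 μM⁻¹·s⁻¹.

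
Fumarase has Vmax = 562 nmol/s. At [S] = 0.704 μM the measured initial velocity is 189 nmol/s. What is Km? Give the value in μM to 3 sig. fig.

From v = Vmax[S]/(Km+[S]), Km = [S](Vmax − v)/v.
Km = 0.704 × (562 − 189) / 189 = 262.6/189 = 1.39 μM.

1.39 μM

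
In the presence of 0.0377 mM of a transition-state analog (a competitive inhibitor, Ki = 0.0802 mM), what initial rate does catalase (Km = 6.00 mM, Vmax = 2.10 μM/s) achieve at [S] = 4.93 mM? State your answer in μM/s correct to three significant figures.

α = 1 + [I]/Ki = 1 + 0.0377/0.0802 = 1.470.
For a competitive inhibitor, Vmax is unchanged and the apparent Km becomes α·Km: Km,app = 8.82 mM, Vmax,app = 2.10 μM/s.
v = Vmax,app·[S]/(Km,app + [S]) = 2.10 × 4.93/(8.82 + 4.93) = 0.753 μM/s.

0.753 μM/s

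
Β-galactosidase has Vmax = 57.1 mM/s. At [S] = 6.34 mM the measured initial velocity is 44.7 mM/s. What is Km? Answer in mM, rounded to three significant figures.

v/Vmax = 44.7/57.1 = 0.7828 = [S]/(Km+[S]).
So Km + [S] = [S]/0.7828 = 8.099 mM, giving Km = 8.099 − 6.34 = 1.76 mM.

1.76 mM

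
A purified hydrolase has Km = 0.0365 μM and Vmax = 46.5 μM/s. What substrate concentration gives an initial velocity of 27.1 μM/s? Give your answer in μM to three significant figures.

The required fractional saturation is v/Vmax = 27.1/46.5 = 0.5828.
Then [S]/(Km+[S]) = 0.5828 ⇒ [S] = 0.0365 × 0.5828/(1 − 0.5828) = 0.0510 μM.

0.0510 μM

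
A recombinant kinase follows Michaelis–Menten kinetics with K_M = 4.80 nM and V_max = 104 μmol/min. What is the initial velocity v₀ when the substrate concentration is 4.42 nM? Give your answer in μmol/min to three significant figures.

49.9 μmol/min

[S]/(Km+[S]) = 4.42/9.220 = 0.4794, the fractional saturation.
v = 0.4794 × Vmax = 0.4794 × 104 = 49.9 μmol/min.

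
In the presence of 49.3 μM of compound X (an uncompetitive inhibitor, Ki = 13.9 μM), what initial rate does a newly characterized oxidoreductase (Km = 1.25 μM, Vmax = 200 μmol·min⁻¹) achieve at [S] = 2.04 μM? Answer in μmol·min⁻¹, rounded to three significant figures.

With α = 1 + [I]/Ki = 1 + 49.3/13.9 = 4.547, the uncompetitive rate law is v = (Vmax/α)·[S] / (Km/α + [S]).
v = (200/4.547)×2.04 / (1.25/4.547 + 2.04) = 89.73/2.315 = 38.8 μmol·min⁻¹.

38.8 μmol·min⁻¹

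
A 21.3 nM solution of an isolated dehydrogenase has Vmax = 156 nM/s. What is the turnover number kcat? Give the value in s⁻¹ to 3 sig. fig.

kcat = Vmax/[E]total = 156 nM/s / 21.3 nM = 7.32 s⁻¹.

7.32 s⁻¹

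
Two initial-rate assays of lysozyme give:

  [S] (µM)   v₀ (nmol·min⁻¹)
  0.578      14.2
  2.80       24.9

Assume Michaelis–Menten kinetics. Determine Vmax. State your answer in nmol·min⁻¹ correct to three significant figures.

31.0 nmol·min⁻¹

From v = Vmax[S]/(Km+[S]), each point gives Vmax = v(Km+[S])/[S].
Equating: 14.2(Km+0.578)/0.578 = 24.9(Km+2.80)/2.80.
24.57·Km + 14.2 = 8.893·Km + 24.9, so (24.57 − 8.893)·Km = 24.9 − 14.2.
Km = 10.70/15.67 = 0.683 µM; then Vmax = 14.2(0.683+0.578)/0.578 = 31.0 nmol·min⁻¹.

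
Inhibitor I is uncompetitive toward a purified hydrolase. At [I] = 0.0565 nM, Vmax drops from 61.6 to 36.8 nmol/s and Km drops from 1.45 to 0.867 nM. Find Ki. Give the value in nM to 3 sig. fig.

Uncompetitive: Vmax,app = Vmax/α (and Km,app = Km/α) with α = 1 + [I]/Ki.
α = Vmax/Vmax,app = 61.6/36.8 = 1.674.
Ki = [I]/(α − 1) = 0.0565/0.6739 = 0.0838 nM.

0.0838 nM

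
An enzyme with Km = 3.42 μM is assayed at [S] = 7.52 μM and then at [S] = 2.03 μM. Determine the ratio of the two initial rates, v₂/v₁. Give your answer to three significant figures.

Since Vmax cancels, v₂/v₁ = [S]₂(Km+[S]₁) / [S]₁(Km+[S]₂).
= 2.03×(3.42+7.52) / (7.52×(3.42+2.03)) = 22.21/40.98 = 0.542.

0.542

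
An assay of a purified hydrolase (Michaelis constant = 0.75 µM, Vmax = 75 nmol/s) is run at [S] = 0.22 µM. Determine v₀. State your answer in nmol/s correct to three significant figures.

17.0 nmol/s

v = Vmax·[S]/(Km + [S]) = 75 × 0.22 / (0.75 + 0.22)
  = 16.50 / 0.9700 = 17.0 nmol/s.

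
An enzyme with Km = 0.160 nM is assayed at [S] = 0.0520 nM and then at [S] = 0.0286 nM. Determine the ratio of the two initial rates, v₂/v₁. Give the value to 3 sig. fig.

The fractional saturations are [S]/(Km+[S]) = 0.0520/0.2120 = 0.2453 and 0.0286/0.1886 = 0.1516.
v₂/v₁ is just their ratio: 0.1516/0.2453 = 0.618.

0.618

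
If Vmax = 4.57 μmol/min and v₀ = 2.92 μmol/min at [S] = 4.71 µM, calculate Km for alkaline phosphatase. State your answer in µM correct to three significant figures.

2.66 µM

From v = Vmax[S]/(Km+[S]), Km = [S](Vmax − v)/v.
Km = 4.71 × (4.57 − 2.92) / 2.92 = 7.772/2.92 = 2.66 µM.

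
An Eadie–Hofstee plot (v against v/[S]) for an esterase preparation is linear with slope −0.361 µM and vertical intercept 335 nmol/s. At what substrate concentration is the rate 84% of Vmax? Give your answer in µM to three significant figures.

1.90 µM

The Eadie–Hofstee slope gives Km = 0.361 µM (slope = −Km).
v/Vmax = [S]/(Km+[S]) = 0.84 ⇒ [S] = Km·0.84/(1−0.84) = 0.361 × 5.250 = 1.90 µM.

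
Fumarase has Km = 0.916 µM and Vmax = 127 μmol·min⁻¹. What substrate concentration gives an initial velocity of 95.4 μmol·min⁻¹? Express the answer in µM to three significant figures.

2.77 µM

Rearranging v = Vmax[S]/(Km+[S]) gives [S] = Km·v/(Vmax − v).
[S] = 0.916 × 95.4 / (127 − 95.4) = 87.39/31.60 = 2.77 µM.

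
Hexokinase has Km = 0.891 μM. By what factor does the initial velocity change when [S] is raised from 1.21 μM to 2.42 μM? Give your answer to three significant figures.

The fractional saturations are [S]/(Km+[S]) = 1.21/2.101 = 0.5759 and 2.42/3.311 = 0.7309.
v₂/v₁ is just their ratio: 0.7309/0.5759 = 1.27.

1.27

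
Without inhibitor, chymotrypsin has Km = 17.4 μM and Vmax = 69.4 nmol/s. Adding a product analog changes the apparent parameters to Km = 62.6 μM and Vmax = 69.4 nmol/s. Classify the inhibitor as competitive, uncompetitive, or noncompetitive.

competitive

Km increases (17.4 → 62.6 μM) while Vmax is unchanged — the hallmark of competitive inhibition.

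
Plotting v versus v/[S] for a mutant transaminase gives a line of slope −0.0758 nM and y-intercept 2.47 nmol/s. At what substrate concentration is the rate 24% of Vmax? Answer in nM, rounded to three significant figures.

0.0239 nM

The Eadie–Hofstee slope gives Km = 0.0758 nM (slope = −Km).
v/Vmax = [S]/(Km+[S]) = 0.24 ⇒ [S] = Km·0.24/(1−0.24) = 0.0758 × 0.3158 = 0.0239 nM.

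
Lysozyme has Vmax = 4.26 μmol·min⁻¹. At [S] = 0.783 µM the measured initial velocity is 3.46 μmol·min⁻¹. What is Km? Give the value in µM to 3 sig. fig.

From v = Vmax[S]/(Km+[S]), Km = [S](Vmax − v)/v.
Km = 0.783 × (4.26 − 3.46) / 3.46 = 0.6264/3.46 = 0.181 µM.

0.181 µM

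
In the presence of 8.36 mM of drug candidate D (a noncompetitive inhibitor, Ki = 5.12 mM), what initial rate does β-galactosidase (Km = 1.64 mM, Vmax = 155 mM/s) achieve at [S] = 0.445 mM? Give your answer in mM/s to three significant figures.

12.6 mM/s

With α = 1 + [I]/Ki = 1 + 8.36/5.12 = 2.633, the noncompetitive rate law is v = (Vmax/α)·[S] / (Km + [S]).
v = (155/2.633)×0.445 / (1.64 + 0.445) = 26.20/2.085 = 12.6 mM/s.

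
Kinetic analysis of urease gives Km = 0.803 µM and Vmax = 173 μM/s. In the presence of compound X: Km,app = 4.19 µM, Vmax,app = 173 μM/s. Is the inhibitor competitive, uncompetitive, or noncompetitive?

competitive

Km increases (0.803 → 4.19 µM) while Vmax is unchanged — the hallmark of competitive inhibition.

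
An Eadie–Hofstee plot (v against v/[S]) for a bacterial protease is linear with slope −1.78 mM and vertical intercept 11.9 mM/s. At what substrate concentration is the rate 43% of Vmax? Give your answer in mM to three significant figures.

The Eadie–Hofstee slope gives Km = 1.78 mM (slope = −Km).
v/Vmax = [S]/(Km+[S]) = 0.43 ⇒ [S] = Km·0.43/(1−0.43) = 1.78 × 0.7544 = 1.34 mM.

1.34 mM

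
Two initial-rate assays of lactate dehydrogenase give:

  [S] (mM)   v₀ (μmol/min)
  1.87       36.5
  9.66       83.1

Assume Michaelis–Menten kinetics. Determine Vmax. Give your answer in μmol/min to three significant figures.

120 μmol/min

From v = Vmax[S]/(Km+[S]), each point gives Vmax = v(Km+[S])/[S].
Equating: 36.5(Km+1.87)/1.87 = 83.1(Km+9.66)/9.66.
19.52·Km + 36.5 = 8.602·Km + 83.1, so (19.52 − 8.602)·Km = 83.1 − 36.5.
Km = 46.60/10.92 = 4.27 mM; then Vmax = 36.5(4.27+1.87)/1.87 = 120 μmol/min.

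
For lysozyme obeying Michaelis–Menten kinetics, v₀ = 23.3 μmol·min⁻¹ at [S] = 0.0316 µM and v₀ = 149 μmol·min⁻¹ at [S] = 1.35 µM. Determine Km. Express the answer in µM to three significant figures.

0.200 µM

From v = Vmax[S]/(Km+[S]), each point gives Vmax = v(Km+[S])/[S].
Equating: 23.3(Km+0.0316)/0.0316 = 149(Km+1.35)/1.35.
737.3·Km + 23.3 = 110.4·Km + 149, so (737.3 − 110.4)·Km = 149 − 23.3.
Km = 125.7/627.0 = 0.200 µM; then Vmax = 23.3(0.200+0.0316)/0.0316 = 171 μmol·min⁻¹.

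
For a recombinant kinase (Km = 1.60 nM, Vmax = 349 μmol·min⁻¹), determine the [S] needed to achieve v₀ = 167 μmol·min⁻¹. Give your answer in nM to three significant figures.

The required fractional saturation is v/Vmax = 167/349 = 0.4785.
Then [S]/(Km+[S]) = 0.4785 ⇒ [S] = 1.60 × 0.4785/(1 − 0.4785) = 1.47 nM.

1.47 nM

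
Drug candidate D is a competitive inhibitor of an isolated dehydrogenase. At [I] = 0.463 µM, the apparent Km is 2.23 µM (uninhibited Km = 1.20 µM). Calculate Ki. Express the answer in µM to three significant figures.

0.539 µM

Competitive: Km,app = α·Km with α = 1 + [I]/Ki.
α = Km,app/Km = 2.23/1.20 = 1.858.
Since α = 1 + [I]/Ki, [I]/Ki = 1.858 − 1 = 0.8583 and Ki = 0.463/0.8583 = 0.539 µM.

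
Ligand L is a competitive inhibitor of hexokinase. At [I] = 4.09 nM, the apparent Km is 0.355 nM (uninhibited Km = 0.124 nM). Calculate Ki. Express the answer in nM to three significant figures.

2.20 nM

Competitive: Km,app = α·Km with α = 1 + [I]/Ki.
α = Km,app/Km = 0.355/0.124 = 2.863.
Ki = [I]/(α − 1) = 4.09/1.863 = 2.20 nM.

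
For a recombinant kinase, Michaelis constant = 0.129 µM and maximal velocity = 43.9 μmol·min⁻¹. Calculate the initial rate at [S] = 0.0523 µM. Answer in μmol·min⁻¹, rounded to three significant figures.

[S]/(Km+[S]) = 0.0523/0.1813 = 0.2885, the fractional saturation.
v = 0.2885 × Vmax = 0.2885 × 43.9 = 12.7 μmol·min⁻¹.

12.7 μmol·min⁻¹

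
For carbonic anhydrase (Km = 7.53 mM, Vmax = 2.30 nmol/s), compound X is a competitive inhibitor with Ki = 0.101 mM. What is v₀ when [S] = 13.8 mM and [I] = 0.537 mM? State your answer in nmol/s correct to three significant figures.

α = 1 + [I]/Ki = 1 + 0.537/0.101 = 6.317.
For a competitive inhibitor, Vmax is unchanged and the apparent Km becomes α·Km: Km,app = 47.6 mM, Vmax,app = 2.30 nmol/s.
v = Vmax,app·[S]/(Km,app + [S]) = 2.30 × 13.8/(47.6 + 13.8) = 0.517 nmol/s.

0.517 nmol/s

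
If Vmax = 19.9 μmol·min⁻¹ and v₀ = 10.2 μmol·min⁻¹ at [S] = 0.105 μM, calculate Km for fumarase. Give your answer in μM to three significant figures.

From v = Vmax[S]/(Km+[S]), Km = [S](Vmax − v)/v.
Km = 0.105 × (19.9 − 10.2) / 10.2 = 1.018/10.2 = 0.0999 μM.

0.0999 μM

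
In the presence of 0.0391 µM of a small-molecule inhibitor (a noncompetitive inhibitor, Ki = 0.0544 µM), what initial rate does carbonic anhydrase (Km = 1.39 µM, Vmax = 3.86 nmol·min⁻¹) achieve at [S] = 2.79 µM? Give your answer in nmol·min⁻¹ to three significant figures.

With α = 1 + [I]/Ki = 1 + 0.0391/0.0544 = 1.719, the noncompetitive rate law is v = (Vmax/α)·[S] / (Km + [S]).
v = (3.86/1.719)×2.79 / (1.39 + 2.79) = 6.266/4.180 = 1.50 nmol·min⁻¹.

1.50 nmol·min⁻¹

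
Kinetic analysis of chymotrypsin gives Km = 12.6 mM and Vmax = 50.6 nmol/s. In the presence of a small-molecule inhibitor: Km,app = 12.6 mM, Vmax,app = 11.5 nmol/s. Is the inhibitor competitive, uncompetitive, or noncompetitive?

Vmax decreases (50.6 → 11.5 nmol/s) while Km is unchanged — pure noncompetitive inhibition.

noncompetitive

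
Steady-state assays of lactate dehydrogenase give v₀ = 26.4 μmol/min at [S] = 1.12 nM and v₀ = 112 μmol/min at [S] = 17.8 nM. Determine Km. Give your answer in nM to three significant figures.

4.95 nM

In reciprocal form, 1/v = (Km/Vmax)·(1/[S]) + 1/Vmax. The two points give (1/[S], 1/v) = (0.8929, 0.03788) and (0.05618, 0.008929).
Slope = (0.03788 − 0.008929)/(0.8929 − 0.05618) = 0.03460; intercept = 0.03788 − 0.03460×0.8929 = 0.006985.
Vmax = 1/intercept = 143 μmol/min; Km = slope × Vmax = 0.03460 × 143 = 4.95 nM.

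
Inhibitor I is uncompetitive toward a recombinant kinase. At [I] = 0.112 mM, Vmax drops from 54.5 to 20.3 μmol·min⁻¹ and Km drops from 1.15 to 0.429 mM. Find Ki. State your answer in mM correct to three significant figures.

0.0665 mM

Uncompetitive: Vmax,app = Vmax/α (and Km,app = Km/α) with α = 1 + [I]/Ki.
α = Vmax/Vmax,app = 54.5/20.3 = 2.685.
Since α = 1 + [I]/Ki, [I]/Ki = 2.685 − 1 = 1.685 and Ki = 0.112/1.685 = 0.0665 mM.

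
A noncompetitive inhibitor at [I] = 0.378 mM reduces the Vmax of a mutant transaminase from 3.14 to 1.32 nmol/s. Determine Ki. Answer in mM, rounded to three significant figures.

0.274 mM

Noncompetitive: Vmax,app = Vmax/α with α = 1 + [I]/Ki.
α = Vmax/Vmax,app = 3.14/1.32 = 2.379.
Since α = 1 + [I]/Ki, [I]/Ki = 2.379 − 1 = 1.379 and Ki = 0.378/1.379 = 0.274 mM.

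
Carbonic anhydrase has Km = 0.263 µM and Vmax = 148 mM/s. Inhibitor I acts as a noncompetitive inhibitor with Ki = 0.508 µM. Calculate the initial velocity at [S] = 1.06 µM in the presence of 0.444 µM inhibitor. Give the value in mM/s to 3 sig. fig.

α = 1 + [I]/Ki = 1 + 0.444/0.508 = 1.874.
For a noncompetitive inhibitor, Vmax is reduced to Vmax/α while Km is unchanged: Km,app = 0.263 µM, Vmax,app = 79.0 mM/s.
v = Vmax,app·[S]/(Km,app + [S]) = 79.0 × 1.06/(0.263 + 1.06) = 63.3 mM/s.

63.3 mM/s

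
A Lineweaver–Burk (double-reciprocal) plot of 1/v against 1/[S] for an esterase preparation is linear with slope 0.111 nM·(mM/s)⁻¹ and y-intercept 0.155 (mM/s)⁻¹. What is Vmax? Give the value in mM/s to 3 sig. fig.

6.45 mM/s

The y-intercept of a Lineweaver–Burk plot equals 1/Vmax, so Vmax = 1/0.155 = 6.45 mM/s.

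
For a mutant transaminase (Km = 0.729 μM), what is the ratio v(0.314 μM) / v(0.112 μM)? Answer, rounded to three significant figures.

Since Vmax cancels, v₂/v₁ = [S]₂(Km+[S]₁) / [S]₁(Km+[S]₂).
= 0.314×(0.729+0.112) / (0.112×(0.729+0.314)) = 0.2641/0.1168 = 2.26.

2.26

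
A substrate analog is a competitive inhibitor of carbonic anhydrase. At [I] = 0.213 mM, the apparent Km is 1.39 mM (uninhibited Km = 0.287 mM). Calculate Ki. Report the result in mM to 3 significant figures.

Competitive: Km,app = α·Km with α = 1 + [I]/Ki.
α = Km,app/Km = 1.39/0.287 = 4.843.
Since α = 1 + [I]/Ki, [I]/Ki = 4.843 − 1 = 3.843 and Ki = 0.213/3.843 = 0.0554 mM.

0.0554 mM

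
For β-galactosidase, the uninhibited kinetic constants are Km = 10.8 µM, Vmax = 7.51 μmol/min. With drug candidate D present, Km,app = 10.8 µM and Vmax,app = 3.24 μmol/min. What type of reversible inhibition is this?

Vmax decreases (7.51 → 3.24 μmol/min) while Km is unchanged — pure noncompetitive inhibition.

noncompetitive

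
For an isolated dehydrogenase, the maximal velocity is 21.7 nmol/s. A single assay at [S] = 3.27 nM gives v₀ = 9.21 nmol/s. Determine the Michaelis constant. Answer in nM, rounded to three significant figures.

From v = Vmax[S]/(Km+[S]), Km = [S](Vmax − v)/v.
Km = 3.27 × (21.7 − 9.21) / 9.21 = 40.84/9.21 = 4.43 nM.

4.43 nM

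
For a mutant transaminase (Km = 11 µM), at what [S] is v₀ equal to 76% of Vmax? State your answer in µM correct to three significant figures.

v/Vmax = [S]/(Km+[S]) = 0.76, so [S] = Km·0.76/(1 − 0.76) = 11 × 3.167.
[S] = 34.8 µM.

34.8 µM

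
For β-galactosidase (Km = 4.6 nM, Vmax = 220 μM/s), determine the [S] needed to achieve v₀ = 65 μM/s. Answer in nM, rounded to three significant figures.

Rearranging v = Vmax[S]/(Km+[S]) gives [S] = Km·v/(Vmax − v).
[S] = 4.6 × 65 / (220 − 65) = 299.0/155.0 = 1.93 nM.

1.93 nM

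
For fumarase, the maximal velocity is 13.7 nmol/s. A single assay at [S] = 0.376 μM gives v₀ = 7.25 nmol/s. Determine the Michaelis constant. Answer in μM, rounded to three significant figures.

From v = Vmax[S]/(Km+[S]), Km = [S](Vmax − v)/v.
Km = 0.376 × (13.7 − 7.25) / 7.25 = 2.425/7.25 = 0.335 μM.

0.335 μM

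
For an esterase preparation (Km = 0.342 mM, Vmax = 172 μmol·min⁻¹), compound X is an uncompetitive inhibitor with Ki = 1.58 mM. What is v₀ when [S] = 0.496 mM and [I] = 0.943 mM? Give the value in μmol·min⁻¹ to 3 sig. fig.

With α = 1 + [I]/Ki = 1 + 0.943/1.58 = 1.597, the uncompetitive rate law is v = (Vmax/α)·[S] / (Km/α + [S]).
v = (172/1.597)×0.496 / (0.342/1.597 + 0.496) = 53.43/0.7102 = 75.2 μmol·min⁻¹.

75.2 μmol·min⁻¹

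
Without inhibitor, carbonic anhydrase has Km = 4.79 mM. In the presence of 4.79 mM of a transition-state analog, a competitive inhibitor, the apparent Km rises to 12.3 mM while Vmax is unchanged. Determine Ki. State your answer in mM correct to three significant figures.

Competitive: Km,app = α·Km with α = 1 + [I]/Ki.
α = Km,app/Km = 12.3/4.79 = 2.568.
Ki = [I]/(α − 1) = 4.79/1.568 = 3.06 mM.

3.06 mM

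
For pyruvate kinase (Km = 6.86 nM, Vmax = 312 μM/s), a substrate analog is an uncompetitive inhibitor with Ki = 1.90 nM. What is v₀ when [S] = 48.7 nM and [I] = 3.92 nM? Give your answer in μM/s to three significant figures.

97.4 μM/s

With α = 1 + [I]/Ki = 1 + 3.92/1.90 = 3.063, the uncompetitive rate law is v = (Vmax/α)·[S] / (Km/α + [S]).
v = (312/3.063)×48.7 / (6.86/3.063 + 48.7) = 4960/50.94 = 97.4 μM/s.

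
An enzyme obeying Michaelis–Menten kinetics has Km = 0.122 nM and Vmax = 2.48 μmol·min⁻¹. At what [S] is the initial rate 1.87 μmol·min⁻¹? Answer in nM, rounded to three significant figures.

Rearranging v = Vmax[S]/(Km+[S]) gives [S] = Km·v/(Vmax − v).
[S] = 0.122 × 1.87 / (2.48 − 1.87) = 0.2281/0.6100 = 0.374 nM.

0.374 nM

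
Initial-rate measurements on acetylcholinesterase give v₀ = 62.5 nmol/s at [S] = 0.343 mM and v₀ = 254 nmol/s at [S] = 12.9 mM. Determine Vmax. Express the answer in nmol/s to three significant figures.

277 nmol/s

From v = Vmax[S]/(Km+[S]), each point gives Vmax = v(Km+[S])/[S].
Equating: 62.5(Km+0.343)/0.343 = 254(Km+12.9)/12.9.
182.2·Km + 62.5 = 19.69·Km + 254, so (182.2 − 19.69)·Km = 254 − 62.5.
Km = 191.5/162.5 = 1.18 mM; then Vmax = 62.5(1.18+0.343)/0.343 = 277 nmol/s.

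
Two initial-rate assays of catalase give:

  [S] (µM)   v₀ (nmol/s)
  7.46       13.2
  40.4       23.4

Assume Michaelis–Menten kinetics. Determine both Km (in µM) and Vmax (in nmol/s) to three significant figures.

In reciprocal form, 1/v = (Km/Vmax)·(1/[S]) + 1/Vmax. The two points give (1/[S], 1/v) = (0.1340, 0.07576) and (0.02475, 0.04274).
Slope = (0.07576 − 0.04274)/(0.1340 − 0.02475) = 0.3021; intercept = 0.07576 − 0.3021×0.1340 = 0.03526.
Vmax = 1/intercept = 28.4 nmol/s; Km = slope × Vmax = 0.3021 × 28.4 = 8.57 µM.

Km = 8.57 µM; Vmax = 28.4 nmol/s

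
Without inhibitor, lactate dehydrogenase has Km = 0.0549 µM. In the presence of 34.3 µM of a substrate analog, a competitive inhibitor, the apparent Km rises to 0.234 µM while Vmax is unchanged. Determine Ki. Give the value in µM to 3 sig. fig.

Competitive: Km,app = α·Km with α = 1 + [I]/Ki.
α = Km,app/Km = 0.234/0.0549 = 4.262.
Since α = 1 + [I]/Ki, [I]/Ki = 4.262 − 1 = 3.262 and Ki = 34.3/3.262 = 10.5 µM.

10.5 µM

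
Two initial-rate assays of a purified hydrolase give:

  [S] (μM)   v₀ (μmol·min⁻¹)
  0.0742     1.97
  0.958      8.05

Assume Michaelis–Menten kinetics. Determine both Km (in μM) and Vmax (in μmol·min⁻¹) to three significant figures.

In reciprocal form, 1/v = (Km/Vmax)·(1/[S]) + 1/Vmax. The two points give (1/[S], 1/v) = (13.48, 0.5076) and (1.044, 0.1242).
Slope = (0.5076 − 0.1242)/(13.48 − 1.044) = 0.03084; intercept = 0.5076 − 0.03084×13.48 = 0.09204.
Vmax = 1/intercept = 10.9 μmol·min⁻¹; Km = slope × Vmax = 0.03084 × 10.9 = 0.335 μM.

Km = 0.335 μM; Vmax = 10.9 μmol·min⁻¹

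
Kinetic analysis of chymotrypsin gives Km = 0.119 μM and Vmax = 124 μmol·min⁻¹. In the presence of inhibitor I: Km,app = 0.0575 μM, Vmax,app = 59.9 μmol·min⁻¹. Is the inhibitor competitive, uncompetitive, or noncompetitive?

Both Km and Vmax decrease by the same factor (~2.07-fold) — characteristic of uncompetitive inhibition.

uncompetitive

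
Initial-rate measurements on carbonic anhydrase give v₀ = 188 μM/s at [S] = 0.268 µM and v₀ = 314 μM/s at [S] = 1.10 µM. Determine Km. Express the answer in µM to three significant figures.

From v = Vmax[S]/(Km+[S]), each point gives Vmax = v(Km+[S])/[S].
Equating: 188(Km+0.268)/0.268 = 314(Km+1.10)/1.10.
701.5·Km + 188 = 285.5·Km + 314, so (701.5 − 285.5)·Km = 314 − 188.
Km = 126.0/416.0 = 0.303 µM; then Vmax = 188(0.303+0.268)/0.268 = 400 μM/s.

0.303 µM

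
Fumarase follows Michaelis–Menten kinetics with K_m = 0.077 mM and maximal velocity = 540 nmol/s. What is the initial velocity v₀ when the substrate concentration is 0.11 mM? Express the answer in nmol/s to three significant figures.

v = Vmax·[S]/(Km + [S]) = 540 × 0.11 / (0.077 + 0.11)
  = 59.40 / 0.1870 = 318 nmol/s.

318 nmol/s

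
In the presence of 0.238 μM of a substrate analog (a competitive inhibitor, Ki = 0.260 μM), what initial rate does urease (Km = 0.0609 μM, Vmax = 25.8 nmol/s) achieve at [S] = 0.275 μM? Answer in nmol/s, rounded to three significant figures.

With α = 1 + [I]/Ki = 1 + 0.238/0.260 = 1.915, the competitive rate law is v = Vmax[S] / (αKm + [S]).
v = 25.8×0.275 / (1.915×0.0609 + 0.275) = 7.095/0.3916 = 18.1 nmol/s.

18.1 nmol/s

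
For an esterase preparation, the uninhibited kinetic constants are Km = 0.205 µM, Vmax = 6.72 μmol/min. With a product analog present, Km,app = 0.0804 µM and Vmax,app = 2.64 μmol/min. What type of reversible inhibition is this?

Both Km and Vmax decrease by the same factor (~2.55-fold) — characteristic of uncompetitive inhibition.

uncompetitive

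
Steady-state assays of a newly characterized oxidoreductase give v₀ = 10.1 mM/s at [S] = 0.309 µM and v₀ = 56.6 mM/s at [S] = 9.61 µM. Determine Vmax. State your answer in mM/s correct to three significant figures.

66.8 mM/s

In reciprocal form, 1/v = (Km/Vmax)·(1/[S]) + 1/Vmax. The two points give (1/[S], 1/v) = (3.236, 0.09901) and (0.1041, 0.01767).
Slope = (0.09901 − 0.01767)/(3.236 − 0.1041) = 0.02597; intercept = 0.09901 − 0.02597×3.236 = 0.01497.
Vmax = 1/intercept = 66.8 mM/s; Km = slope × Vmax = 0.02597 × 66.8 = 1.74 µM.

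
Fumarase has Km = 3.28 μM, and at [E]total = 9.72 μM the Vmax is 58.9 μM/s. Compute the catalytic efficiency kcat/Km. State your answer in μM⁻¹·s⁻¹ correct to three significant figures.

1.85 μM⁻¹·s⁻¹

kcat = Vmax/[E]total = 58.9/9.72 = 6.06 s⁻¹.
kcat/Km = 6.06/3.28 = 1.85 μM⁻¹·s⁻¹.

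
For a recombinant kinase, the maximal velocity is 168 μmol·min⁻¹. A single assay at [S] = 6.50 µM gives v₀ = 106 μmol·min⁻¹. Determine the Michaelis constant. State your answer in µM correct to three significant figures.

3.80 µM

From v = Vmax[S]/(Km+[S]), Km = [S](Vmax − v)/v.
Km = 6.50 × (168 − 106) / 106 = 403.0/106 = 3.80 µM.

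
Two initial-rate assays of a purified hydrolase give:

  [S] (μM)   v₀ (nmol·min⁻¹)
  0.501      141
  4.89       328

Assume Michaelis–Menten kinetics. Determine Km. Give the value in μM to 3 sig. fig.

In reciprocal form, 1/v = (Km/Vmax)·(1/[S]) + 1/Vmax. The two points give (1/[S], 1/v) = (1.996, 0.007092) and (0.2045, 0.003049).
Slope = (0.007092 − 0.003049)/(1.996 − 0.2045) = 0.002257; intercept = 0.007092 − 0.002257×1.996 = 0.002587.
Vmax = 1/intercept = 387 nmol·min⁻¹; Km = slope × Vmax = 0.002257 × 387 = 0.872 μM.

0.872 μM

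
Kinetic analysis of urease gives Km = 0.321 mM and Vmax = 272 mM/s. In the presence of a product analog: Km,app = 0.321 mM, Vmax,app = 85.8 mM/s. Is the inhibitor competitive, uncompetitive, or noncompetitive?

Vmax decreases (272 → 85.8 mM/s) while Km is unchanged — pure noncompetitive inhibition.

noncompetitive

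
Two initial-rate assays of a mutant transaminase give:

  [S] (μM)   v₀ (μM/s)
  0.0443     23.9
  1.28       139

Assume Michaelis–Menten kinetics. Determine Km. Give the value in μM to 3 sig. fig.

0.267 μM

From v = Vmax[S]/(Km+[S]), each point gives Vmax = v(Km+[S])/[S].
Equating: 23.9(Km+0.0443)/0.0443 = 139(Km+1.28)/1.28.
539.5·Km + 23.9 = 108.6·Km + 139, so (539.5 − 108.6)·Km = 139 − 23.9.
Km = 115.1/430.9 = 0.267 μM; then Vmax = 23.9(0.267+0.0443)/0.0443 = 168 μM/s.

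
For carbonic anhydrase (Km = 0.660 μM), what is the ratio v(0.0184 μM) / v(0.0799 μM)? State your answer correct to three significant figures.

The fractional saturations are [S]/(Km+[S]) = 0.0799/0.7399 = 0.1080 and 0.0184/0.6784 = 0.02712.
v₂/v₁ is just their ratio: 0.02712/0.1080 = 0.251.

0.251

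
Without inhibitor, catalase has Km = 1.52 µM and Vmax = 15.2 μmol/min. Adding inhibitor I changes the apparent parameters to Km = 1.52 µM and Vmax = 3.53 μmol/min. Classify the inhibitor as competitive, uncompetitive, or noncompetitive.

Vmax decreases (15.2 → 3.53 μmol/min) while Km is unchanged — pure noncompetitive inhibition.

noncompetitive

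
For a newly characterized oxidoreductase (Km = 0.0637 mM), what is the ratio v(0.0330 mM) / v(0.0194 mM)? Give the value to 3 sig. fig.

The fractional saturations are [S]/(Km+[S]) = 0.0194/0.08310 = 0.2335 and 0.0330/0.09670 = 0.3413.
v₂/v₁ is just their ratio: 0.3413/0.2335 = 1.46.

1.46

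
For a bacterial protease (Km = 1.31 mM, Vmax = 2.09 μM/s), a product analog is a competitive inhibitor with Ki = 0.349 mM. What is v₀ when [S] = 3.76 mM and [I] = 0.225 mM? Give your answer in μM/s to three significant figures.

1.33 μM/s

α = 1 + [I]/Ki = 1 + 0.225/0.349 = 1.645.
For a competitive inhibitor, Vmax is unchanged and the apparent Km becomes α·Km: Km,app = 2.15 mM, Vmax,app = 2.09 μM/s.
v = Vmax,app·[S]/(Km,app + [S]) = 2.09 × 3.76/(2.15 + 3.76) = 1.33 μM/s.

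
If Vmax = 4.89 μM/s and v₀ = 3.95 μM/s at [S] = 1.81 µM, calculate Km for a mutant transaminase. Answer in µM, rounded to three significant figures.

v/Vmax = 3.95/4.89 = 0.8078 = [S]/(Km+[S]).
So Km + [S] = [S]/0.8078 = 2.241 µM, giving Km = 2.241 − 1.81 = 0.431 µM.

0.431 µM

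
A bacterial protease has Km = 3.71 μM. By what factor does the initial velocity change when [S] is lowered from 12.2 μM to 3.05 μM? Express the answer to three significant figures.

0.588

The fractional saturations are [S]/(Km+[S]) = 12.2/15.91 = 0.7668 and 3.05/6.760 = 0.4512.
v₂/v₁ is just their ratio: 0.4512/0.7668 = 0.588.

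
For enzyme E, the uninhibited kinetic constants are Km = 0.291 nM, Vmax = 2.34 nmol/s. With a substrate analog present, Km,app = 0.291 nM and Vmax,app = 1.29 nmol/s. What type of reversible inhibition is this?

Vmax decreases (2.34 → 1.29 nmol/s) while Km is unchanged — pure noncompetitive inhibition.

noncompetitive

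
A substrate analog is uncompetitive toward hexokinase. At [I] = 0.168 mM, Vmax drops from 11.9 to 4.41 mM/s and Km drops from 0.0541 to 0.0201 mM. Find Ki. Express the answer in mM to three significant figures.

Uncompetitive: Vmax,app = Vmax/α (and Km,app = Km/α) with α = 1 + [I]/Ki.
α = Vmax/Vmax,app = 11.9/4.41 = 2.698.
Ki = [I]/(α − 1) = 0.168/1.698 = 0.0989 mM.

0.0989 mM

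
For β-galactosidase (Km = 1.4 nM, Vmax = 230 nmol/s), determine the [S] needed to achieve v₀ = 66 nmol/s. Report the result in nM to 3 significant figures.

0.563 nM

The required fractional saturation is v/Vmax = 66/230 = 0.2870.
Then [S]/(Km+[S]) = 0.2870 ⇒ [S] = 1.4 × 0.2870/(1 − 0.2870) = 0.563 nM.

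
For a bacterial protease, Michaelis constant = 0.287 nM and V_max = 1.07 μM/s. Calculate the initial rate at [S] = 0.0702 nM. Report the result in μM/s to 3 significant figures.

v = Vmax·[S]/(Km + [S]) = 1.07 × 0.0702 / (0.287 + 0.0702)
  = 0.07511 / 0.3572 = 0.210 μM/s.

0.210 μM/s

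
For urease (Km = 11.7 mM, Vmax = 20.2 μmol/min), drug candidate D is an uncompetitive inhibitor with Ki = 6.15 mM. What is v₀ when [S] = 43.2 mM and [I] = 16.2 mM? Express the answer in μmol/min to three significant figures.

With α = 1 + [I]/Ki = 1 + 16.2/6.15 = 3.634, the uncompetitive rate law is v = (Vmax/α)·[S] / (Km/α + [S]).
v = (20.2/3.634)×43.2 / (11.7/3.634 + 43.2) = 240.1/46.42 = 5.17 μmol/min.

5.17 μmol/min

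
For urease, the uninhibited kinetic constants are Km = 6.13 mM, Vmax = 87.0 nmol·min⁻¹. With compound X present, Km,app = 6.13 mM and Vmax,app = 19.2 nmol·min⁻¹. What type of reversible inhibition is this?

Vmax decreases (87.0 → 19.2 nmol·min⁻¹) while Km is unchanged — pure noncompetitive inhibition.

noncompetitive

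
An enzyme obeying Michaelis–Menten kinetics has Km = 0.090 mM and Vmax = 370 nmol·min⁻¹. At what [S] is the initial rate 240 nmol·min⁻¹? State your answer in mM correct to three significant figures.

Rearranging v = Vmax[S]/(Km+[S]) gives [S] = Km·v/(Vmax − v).
[S] = 0.090 × 240 / (370 − 240) = 21.60/130.0 = 0.166 mM.

0.166 mM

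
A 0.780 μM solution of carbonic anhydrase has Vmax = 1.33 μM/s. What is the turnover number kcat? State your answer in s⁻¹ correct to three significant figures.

1.71 s⁻¹

kcat = Vmax/[E]total = 1.33 μM/s / 0.780 μM = 1.71 s⁻¹.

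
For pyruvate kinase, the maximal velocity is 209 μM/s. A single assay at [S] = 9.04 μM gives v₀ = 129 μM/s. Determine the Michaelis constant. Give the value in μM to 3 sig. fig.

v/Vmax = 129/209 = 0.6172 = [S]/(Km+[S]).
So Km + [S] = [S]/0.6172 = 14.65 μM, giving Km = 14.65 − 9.04 = 5.61 μM.

5.61 μM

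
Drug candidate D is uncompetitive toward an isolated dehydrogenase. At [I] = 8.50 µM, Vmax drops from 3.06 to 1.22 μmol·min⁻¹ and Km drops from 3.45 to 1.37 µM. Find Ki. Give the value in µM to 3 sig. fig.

5.64 µM

Uncompetitive: Vmax,app = Vmax/α (and Km,app = Km/α) with α = 1 + [I]/Ki.
α = Vmax/Vmax,app = 3.06/1.22 = 2.508.
Ki = [I]/(α − 1) = 8.50/1.508 = 5.64 µM.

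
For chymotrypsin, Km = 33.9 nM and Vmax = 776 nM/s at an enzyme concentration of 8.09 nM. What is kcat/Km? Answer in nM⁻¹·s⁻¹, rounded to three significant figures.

2.83 nM⁻¹·s⁻¹

kcat = Vmax/[E]total = 776/8.09 = 95.9 s⁻¹.
kcat/Km = 95.9/33.9 = 2.83 nM⁻¹·s⁻¹.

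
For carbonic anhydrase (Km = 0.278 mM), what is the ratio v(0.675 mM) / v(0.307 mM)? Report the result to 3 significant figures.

1.35

Since Vmax cancels, v₂/v₁ = [S]₂(Km+[S]₁) / [S]₁(Km+[S]₂).
= 0.675×(0.278+0.307) / (0.307×(0.278+0.675)) = 0.3949/0.2926 = 1.35.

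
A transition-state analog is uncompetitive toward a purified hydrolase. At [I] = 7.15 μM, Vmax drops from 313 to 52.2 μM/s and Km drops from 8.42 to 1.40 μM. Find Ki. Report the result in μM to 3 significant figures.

1.43 μM

Uncompetitive: Vmax,app = Vmax/α (and Km,app = Km/α) with α = 1 + [I]/Ki.
α = Vmax/Vmax,app = 313/52.2 = 5.996.
Since α = 1 + [I]/Ki, [I]/Ki = 5.996 − 1 = 4.996 and Ki = 7.15/4.996 = 1.43 μM.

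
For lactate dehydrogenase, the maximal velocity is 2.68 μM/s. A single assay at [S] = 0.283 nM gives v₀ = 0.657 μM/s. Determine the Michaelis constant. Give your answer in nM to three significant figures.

v/Vmax = 0.657/2.68 = 0.2451 = [S]/(Km+[S]).
So Km + [S] = [S]/0.2451 = 1.154 nM, giving Km = 1.154 − 0.283 = 0.871 nM.

0.871 nM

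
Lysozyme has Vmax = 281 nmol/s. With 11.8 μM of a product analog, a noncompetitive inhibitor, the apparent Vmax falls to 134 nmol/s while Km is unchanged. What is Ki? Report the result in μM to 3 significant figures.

Noncompetitive: Vmax,app = Vmax/α with α = 1 + [I]/Ki.
α = Vmax/Vmax,app = 281/134 = 2.097.
Ki = [I]/(α − 1) = 11.8/1.097 = 10.8 μM.

10.8 μM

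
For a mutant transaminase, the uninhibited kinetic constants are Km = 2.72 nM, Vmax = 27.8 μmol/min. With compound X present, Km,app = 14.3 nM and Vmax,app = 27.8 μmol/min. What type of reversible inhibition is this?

competitive

Km increases (2.72 → 14.3 nM) while Vmax is unchanged — the hallmark of competitive inhibition.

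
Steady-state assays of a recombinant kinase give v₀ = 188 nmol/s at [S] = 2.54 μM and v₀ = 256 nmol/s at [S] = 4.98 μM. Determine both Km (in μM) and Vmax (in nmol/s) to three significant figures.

Km = 3.01 μM; Vmax = 411 nmol/s

From v = Vmax[S]/(Km+[S]), each point gives Vmax = v(Km+[S])/[S].
Equating: 188(Km+2.54)/2.54 = 256(Km+4.98)/4.98.
74.02·Km + 188 = 51.41·Km + 256, so (74.02 − 51.41)·Km = 256 − 188.
Km = 68.00/22.61 = 3.01 μM; then Vmax = 188(3.01+2.54)/2.54 = 411 nmol/s.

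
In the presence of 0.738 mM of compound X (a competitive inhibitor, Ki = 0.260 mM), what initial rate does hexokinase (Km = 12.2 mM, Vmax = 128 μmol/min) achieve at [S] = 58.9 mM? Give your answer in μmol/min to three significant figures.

71.3 μmol/min

With α = 1 + [I]/Ki = 1 + 0.738/0.260 = 3.838, the competitive rate law is v = Vmax[S] / (αKm + [S]).
v = 128×58.9 / (3.838×12.2 + 58.9) = 7539/105.7 = 71.3 μmol/min.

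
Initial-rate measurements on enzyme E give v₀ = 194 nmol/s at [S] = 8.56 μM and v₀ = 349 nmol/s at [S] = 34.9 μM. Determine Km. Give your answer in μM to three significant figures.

In reciprocal form, 1/v = (Km/Vmax)·(1/[S]) + 1/Vmax. The two points give (1/[S], 1/v) = (0.1168, 0.005155) and (0.02865, 0.002865).
Slope = (0.005155 − 0.002865)/(0.1168 − 0.02865) = 0.02596; intercept = 0.005155 − 0.02596×0.1168 = 0.002121.
Vmax = 1/intercept = 471 nmol/s; Km = slope × Vmax = 0.02596 × 471 = 12.2 μM.

12.2 μM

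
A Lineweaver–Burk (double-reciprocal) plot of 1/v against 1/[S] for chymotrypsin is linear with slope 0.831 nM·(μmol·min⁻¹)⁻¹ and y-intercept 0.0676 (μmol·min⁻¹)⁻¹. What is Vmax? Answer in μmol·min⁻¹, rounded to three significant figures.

The y-intercept of a Lineweaver–Burk plot equals 1/Vmax, so Vmax = 1/0.0676 = 14.8 μmol·min⁻¹.

14.8 μmol·min⁻¹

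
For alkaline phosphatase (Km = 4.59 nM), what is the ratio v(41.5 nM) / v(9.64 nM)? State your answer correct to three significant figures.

1.33

The fractional saturations are [S]/(Km+[S]) = 9.64/14.23 = 0.6774 and 41.5/46.09 = 0.9004.
v₂/v₁ is just their ratio: 0.9004/0.6774 = 1.33.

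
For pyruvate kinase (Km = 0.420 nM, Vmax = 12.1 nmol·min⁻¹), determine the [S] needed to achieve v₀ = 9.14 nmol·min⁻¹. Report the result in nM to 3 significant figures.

The required fractional saturation is v/Vmax = 9.14/12.1 = 0.7554.
Then [S]/(Km+[S]) = 0.7554 ⇒ [S] = 0.420 × 0.7554/(1 − 0.7554) = 1.30 nM.

1.30 nM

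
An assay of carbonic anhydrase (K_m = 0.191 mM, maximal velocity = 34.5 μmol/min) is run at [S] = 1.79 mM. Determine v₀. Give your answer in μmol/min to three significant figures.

31.2 μmol/min

[S]/(Km+[S]) = 1.79/1.981 = 0.9036, the fractional saturation.
v = 0.9036 × Vmax = 0.9036 × 34.5 = 31.2 μmol/min.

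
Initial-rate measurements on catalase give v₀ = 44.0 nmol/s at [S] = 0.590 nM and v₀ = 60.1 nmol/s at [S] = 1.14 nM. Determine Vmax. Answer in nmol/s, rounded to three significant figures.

From v = Vmax[S]/(Km+[S]), each point gives Vmax = v(Km+[S])/[S].
Equating: 44.0(Km+0.590)/0.590 = 60.1(Km+1.14)/1.14.
74.58·Km + 44.0 = 52.72·Km + 60.1, so (74.58 − 52.72)·Km = 60.1 − 44.0.
Km = 16.10/21.86 = 0.737 nM; then Vmax = 44.0(0.737+0.590)/0.590 = 98.9 nmol/s.

98.9 nmol/s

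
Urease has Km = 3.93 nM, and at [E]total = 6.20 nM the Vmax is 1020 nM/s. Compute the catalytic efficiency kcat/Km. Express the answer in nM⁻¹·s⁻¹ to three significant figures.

41.9 nM⁻¹·s⁻¹

kcat = Vmax/[E]total = 1020/6.20 = 165 s⁻¹.
kcat/Km = 165/3.93 = 41.9 nM⁻¹·s⁻¹.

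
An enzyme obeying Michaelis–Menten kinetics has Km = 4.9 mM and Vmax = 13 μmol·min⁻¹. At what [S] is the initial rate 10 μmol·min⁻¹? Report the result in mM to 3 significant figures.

Rearranging v = Vmax[S]/(Km+[S]) gives [S] = Km·v/(Vmax − v).
[S] = 4.9 × 10 / (13 − 10) = 49.00/3.000 = 16.3 mM.

16.3 mM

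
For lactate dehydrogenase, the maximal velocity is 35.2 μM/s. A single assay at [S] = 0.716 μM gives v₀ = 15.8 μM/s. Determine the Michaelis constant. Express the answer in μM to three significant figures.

v/Vmax = 15.8/35.2 = 0.4489 = [S]/(Km+[S]).
So Km + [S] = [S]/0.4489 = 1.595 μM, giving Km = 1.595 − 0.716 = 0.879 μM.

0.879 μM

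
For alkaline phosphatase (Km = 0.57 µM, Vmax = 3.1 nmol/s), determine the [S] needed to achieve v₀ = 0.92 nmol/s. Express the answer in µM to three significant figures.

0.241 µM

Rearranging v = Vmax[S]/(Km+[S]) gives [S] = Km·v/(Vmax − v).
[S] = 0.57 × 0.92 / (3.1 − 0.92) = 0.5244/2.180 = 0.241 µM.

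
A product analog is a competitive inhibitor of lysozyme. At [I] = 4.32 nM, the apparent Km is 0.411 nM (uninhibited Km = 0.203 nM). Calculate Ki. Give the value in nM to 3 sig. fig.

Competitive: Km,app = α·Km with α = 1 + [I]/Ki.
α = Km,app/Km = 0.411/0.203 = 2.025.
Since α = 1 + [I]/Ki, [I]/Ki = 2.025 − 1 = 1.025 and Ki = 4.32/1.025 = 4.22 nM.

4.22 nM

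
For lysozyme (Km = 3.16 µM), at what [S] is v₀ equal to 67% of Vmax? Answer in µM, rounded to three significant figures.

v/Vmax = [S]/(Km+[S]) = 0.67, so [S] = Km·0.67/(1 − 0.67) = 3.16 × 2.030.
[S] = 6.42 µM.

6.42 µM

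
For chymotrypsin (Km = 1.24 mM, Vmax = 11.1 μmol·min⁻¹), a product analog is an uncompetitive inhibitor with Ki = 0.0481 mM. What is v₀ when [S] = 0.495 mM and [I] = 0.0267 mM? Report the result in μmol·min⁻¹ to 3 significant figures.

2.73 μmol·min⁻¹

With α = 1 + [I]/Ki = 1 + 0.0267/0.0481 = 1.555, the uncompetitive rate law is v = (Vmax/α)·[S] / (Km/α + [S]).
v = (11.1/1.555)×0.495 / (1.24/1.555 + 0.495) = 3.533/1.292 = 2.73 μmol·min⁻¹.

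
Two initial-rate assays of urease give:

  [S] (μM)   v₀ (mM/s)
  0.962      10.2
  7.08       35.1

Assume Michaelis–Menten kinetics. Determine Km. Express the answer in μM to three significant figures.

4.41 μM

In reciprocal form, 1/v = (Km/Vmax)·(1/[S]) + 1/Vmax. The two points give (1/[S], 1/v) = (1.040, 0.09804) and (0.1412, 0.02849).
Slope = (0.09804 − 0.02849)/(1.040 − 0.1412) = 0.07743; intercept = 0.09804 − 0.07743×1.040 = 0.01755.
Vmax = 1/intercept = 57.0 mM/s; Km = slope × Vmax = 0.07743 × 57.0 = 4.41 μM.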